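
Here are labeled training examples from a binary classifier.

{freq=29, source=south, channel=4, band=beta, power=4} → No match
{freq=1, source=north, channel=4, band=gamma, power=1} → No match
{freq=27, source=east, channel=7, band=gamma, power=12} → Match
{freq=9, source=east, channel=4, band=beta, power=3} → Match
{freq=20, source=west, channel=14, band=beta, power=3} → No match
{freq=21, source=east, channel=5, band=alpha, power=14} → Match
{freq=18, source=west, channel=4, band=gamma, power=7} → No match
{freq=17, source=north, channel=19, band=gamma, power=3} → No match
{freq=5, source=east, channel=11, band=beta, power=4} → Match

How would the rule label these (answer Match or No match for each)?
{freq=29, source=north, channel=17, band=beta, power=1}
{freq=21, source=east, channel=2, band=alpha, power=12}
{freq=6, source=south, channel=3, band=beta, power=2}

No match, Match, No match

All 'Match' examples share one property — source is east — and every 'No match' example lacks it.
{freq=29, source=north, channel=17, band=beta, power=1}: No match (source is north). {freq=21, source=east, channel=2, band=alpha, power=12}: Match (source is east). {freq=6, source=south, channel=3, band=beta, power=2}: No match (source is south).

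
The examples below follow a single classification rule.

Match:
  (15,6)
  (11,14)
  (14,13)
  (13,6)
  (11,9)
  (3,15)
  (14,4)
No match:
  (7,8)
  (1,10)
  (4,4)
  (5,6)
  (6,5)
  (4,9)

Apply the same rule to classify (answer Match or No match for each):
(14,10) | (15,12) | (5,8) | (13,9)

The classifier is using: sum ≥ 18.
(14,10) → 14+10 = 24 → Match.
(15,12) → 15+12 = 27 → Match.
(5,8) → 5+8 = 13 → No match.
(13,9) → 13+9 = 22 → Match.

Match, Match, No match, Match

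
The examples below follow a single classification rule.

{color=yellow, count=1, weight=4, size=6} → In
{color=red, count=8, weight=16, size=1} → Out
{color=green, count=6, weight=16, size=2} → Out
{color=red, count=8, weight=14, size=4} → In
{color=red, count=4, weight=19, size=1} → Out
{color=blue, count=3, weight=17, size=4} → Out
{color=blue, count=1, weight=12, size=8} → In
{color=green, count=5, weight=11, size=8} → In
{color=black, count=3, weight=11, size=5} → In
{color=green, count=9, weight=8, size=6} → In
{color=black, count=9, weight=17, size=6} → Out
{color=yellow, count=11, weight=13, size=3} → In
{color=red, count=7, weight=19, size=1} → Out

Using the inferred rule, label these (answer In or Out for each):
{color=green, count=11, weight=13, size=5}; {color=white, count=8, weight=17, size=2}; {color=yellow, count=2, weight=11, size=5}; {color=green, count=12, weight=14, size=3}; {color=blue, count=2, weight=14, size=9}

In, Out, In, In, In

The distinguishing property — weight ≤ 14 — holds for all the 'In' cases and none of the 'Out' cases.
{color=green, count=11, weight=13, size=5}: weight = 13 — checks out, so In.
{color=white, count=8, weight=17, size=2}: weight = 17 — does not pass, so Out.
{color=yellow, count=2, weight=11, size=5}: weight = 11 — checks out, so In.
{color=green, count=12, weight=14, size=3}: weight = 14 — checks out, so In.
{color=blue, count=2, weight=14, size=9}: weight = 14 — checks out, so In.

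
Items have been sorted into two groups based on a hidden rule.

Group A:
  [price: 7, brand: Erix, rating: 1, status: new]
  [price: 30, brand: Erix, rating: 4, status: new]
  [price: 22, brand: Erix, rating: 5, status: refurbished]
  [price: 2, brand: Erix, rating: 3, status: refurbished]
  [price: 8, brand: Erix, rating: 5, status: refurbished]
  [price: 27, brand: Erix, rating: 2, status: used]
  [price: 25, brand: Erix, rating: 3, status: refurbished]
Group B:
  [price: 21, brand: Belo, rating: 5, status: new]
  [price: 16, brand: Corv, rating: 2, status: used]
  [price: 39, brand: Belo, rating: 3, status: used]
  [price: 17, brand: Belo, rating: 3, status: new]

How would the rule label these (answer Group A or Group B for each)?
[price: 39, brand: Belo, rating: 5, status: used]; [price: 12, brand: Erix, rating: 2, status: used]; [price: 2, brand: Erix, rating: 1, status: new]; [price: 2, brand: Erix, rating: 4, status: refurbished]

The simplest hypothesis consistent with all the labels is: brand is Erix.
Group B: [price: 39, brand: Belo, rating: 5, status: used], since brand is Belo.
Group A: [price: 12, brand: Erix, rating: 2, status: used], since brand is Erix.
Group A: [price: 2, brand: Erix, rating: 1, status: new], since brand is Erix.
Group A: [price: 2, brand: Erix, rating: 4, status: refurbished], since brand is Erix.

Group B, Group A, Group A, Group A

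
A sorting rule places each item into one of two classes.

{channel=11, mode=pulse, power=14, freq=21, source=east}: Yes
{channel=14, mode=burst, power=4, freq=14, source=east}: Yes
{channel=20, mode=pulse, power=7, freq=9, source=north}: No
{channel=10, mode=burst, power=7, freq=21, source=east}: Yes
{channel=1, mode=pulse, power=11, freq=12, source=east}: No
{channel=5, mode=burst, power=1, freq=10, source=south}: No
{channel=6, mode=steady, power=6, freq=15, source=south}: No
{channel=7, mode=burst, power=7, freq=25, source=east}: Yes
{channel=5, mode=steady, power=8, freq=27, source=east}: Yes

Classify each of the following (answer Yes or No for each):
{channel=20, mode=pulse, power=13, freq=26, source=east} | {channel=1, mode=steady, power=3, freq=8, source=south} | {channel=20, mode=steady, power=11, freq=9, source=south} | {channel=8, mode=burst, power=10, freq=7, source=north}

The rule appears to be: source is east AND freq ≥ 14.
{channel=20, mode=pulse, power=13, freq=26, source=east}: source is east, freq = 26, checks out → Yes.
{channel=1, mode=steady, power=3, freq=8, source=south}: source is south, freq = 8, does not satisfy this → No.
{channel=20, mode=steady, power=11, freq=9, source=south}: source is south, freq = 9, does not satisfy this → No.
{channel=8, mode=burst, power=10, freq=7, source=north}: source is north, freq = 7, does not satisfy this → No.

Yes, No, No, No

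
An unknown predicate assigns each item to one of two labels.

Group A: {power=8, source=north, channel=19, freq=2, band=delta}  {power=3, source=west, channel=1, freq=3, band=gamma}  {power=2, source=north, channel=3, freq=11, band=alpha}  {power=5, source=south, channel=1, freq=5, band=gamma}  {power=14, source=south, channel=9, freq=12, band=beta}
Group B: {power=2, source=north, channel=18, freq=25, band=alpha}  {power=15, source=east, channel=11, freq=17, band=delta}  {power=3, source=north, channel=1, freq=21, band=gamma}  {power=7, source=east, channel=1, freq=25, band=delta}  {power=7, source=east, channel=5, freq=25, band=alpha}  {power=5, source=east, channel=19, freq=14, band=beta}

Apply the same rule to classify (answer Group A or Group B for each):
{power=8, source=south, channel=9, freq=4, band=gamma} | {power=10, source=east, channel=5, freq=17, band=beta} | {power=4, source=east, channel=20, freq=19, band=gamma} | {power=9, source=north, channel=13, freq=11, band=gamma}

The rule appears to be: freq ≤ 12.
{power=8, source=south, channel=9, freq=4, band=gamma} — freq = 4, hence Group A. {power=10, source=east, channel=5, freq=17, band=beta} — freq = 17, hence Group B. {power=4, source=east, channel=20, freq=19, band=gamma} — freq = 19, hence Group B. {power=9, source=north, channel=13, freq=11, band=gamma} — freq = 11, hence Group A.

Group A, Group B, Group B, Group A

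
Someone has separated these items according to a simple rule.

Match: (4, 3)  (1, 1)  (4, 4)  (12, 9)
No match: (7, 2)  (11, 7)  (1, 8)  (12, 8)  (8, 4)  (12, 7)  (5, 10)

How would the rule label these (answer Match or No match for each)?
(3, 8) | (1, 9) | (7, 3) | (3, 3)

'Match' ⟺ |first − second| ≤ 3.
(3, 8): No match (|3−8| = 5).
(1, 9): No match (|1−9| = 8).
(7, 3): No match (|7−3| = 4).
(3, 3): Match (|3−3| = 0).

No match, No match, No match, Match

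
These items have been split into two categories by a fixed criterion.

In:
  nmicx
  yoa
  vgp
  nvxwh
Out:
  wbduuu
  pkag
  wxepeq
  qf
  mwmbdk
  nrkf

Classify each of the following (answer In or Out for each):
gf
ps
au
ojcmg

All 'In' examples share one property — odd length — and every 'Out' example lacks it.
gf: length 2, does not satisfy this → Out.
ps: length 2, does not satisfy this → Out.
au: length 2, does not satisfy this → Out.
ojcmg: length 5, satisfies this → In.

Out, Out, Out, In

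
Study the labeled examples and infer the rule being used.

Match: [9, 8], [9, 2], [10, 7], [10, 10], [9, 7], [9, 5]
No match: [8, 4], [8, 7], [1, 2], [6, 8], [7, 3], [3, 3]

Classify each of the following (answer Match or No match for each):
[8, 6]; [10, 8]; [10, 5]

The rule appears to be: first ≥ 9.
[8, 6]: first 8 — does not pass, so No match.
[10, 8]: first 10 — passes, so Match.
[10, 5]: first 10 — passes, so Match.

No match, Match, Match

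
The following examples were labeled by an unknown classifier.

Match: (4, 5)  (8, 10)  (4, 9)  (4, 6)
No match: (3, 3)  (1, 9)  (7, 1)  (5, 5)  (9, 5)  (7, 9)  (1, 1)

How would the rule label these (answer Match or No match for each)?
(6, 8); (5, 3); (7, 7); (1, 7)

One predicate separates the groups cleanly: first is even.
Match: (6, 8), since first 6.
No match: (5, 3), since first 5.
No match: (7, 7), since first 7.
No match: (1, 7), since first 1.

Match, No match, No match, No match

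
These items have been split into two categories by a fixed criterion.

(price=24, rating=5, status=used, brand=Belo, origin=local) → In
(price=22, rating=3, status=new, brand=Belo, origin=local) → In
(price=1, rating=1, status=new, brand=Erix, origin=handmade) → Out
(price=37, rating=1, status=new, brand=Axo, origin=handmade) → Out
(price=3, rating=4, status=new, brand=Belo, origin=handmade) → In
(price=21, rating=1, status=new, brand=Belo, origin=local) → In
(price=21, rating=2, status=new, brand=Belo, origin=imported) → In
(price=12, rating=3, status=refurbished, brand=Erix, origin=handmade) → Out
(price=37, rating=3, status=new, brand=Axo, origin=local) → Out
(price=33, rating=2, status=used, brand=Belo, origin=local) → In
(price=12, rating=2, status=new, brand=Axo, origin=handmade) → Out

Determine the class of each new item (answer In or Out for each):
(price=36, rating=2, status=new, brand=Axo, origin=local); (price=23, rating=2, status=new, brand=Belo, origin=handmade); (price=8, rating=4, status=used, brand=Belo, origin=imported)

Every 'In' example satisfies: brand is Belo. None of the 'Out' examples do.
(price=36, rating=2, status=new, brand=Axo, origin=local): brand is Axo — doesn't qualify, so Out. (price=23, rating=2, status=new, brand=Belo, origin=handmade): brand is Belo — checks out, so In. (price=8, rating=4, status=used, brand=Belo, origin=imported): brand is Belo — checks out, so In.

Out, In, In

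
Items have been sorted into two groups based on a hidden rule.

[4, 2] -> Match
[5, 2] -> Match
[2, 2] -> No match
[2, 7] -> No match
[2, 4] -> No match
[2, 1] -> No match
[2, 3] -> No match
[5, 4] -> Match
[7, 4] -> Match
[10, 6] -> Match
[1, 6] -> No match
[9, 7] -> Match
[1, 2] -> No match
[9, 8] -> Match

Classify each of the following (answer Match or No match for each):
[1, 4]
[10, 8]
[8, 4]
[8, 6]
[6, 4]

No match, Match, Match, Match, Match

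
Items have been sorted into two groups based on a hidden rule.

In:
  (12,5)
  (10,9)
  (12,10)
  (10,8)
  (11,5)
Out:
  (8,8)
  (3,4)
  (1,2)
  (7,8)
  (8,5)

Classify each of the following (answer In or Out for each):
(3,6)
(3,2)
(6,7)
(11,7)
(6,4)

Out, Out, Out, In, Out

The classifier is using: first ≥ 9.
Out: (3,6), since first 3. Out: (3,2), since first 3. Out: (6,7), since first 6. In: (11,7), since first 11. Out: (6,4), since first 6.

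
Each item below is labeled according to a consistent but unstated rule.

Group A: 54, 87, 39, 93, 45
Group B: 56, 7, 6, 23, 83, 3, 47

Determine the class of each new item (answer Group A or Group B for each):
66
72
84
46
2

Group A, Group A, Group A, Group B, Group B

All 'Group A' examples share one property — multiple of 3 AND at least 7 — and every 'Group B' example lacks it.
Group A: 66, since 66 = 3·22, 66 ≥ 7.
Group A: 72, since 72 = 3·24, 72 ≥ 7.
Group A: 84, since 84 = 3·28, 84 ≥ 7.
Group B: 46, since 46 = 3·15 + 1, 46 ≥ 7.
Group B: 2, since 2 = 3·0 + 2, 2 < 7.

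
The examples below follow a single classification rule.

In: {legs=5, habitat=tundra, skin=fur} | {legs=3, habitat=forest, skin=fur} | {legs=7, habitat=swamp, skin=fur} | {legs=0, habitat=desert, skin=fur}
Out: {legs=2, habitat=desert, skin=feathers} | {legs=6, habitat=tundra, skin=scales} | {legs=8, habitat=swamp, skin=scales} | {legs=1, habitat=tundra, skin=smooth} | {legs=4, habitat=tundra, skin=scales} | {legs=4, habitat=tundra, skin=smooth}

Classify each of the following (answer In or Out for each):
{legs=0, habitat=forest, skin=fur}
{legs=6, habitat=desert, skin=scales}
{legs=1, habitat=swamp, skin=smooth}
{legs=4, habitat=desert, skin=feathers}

The rule appears to be: skin is fur.
{legs=0, habitat=forest, skin=fur}: skin is fur, checks out → In.
{legs=6, habitat=desert, skin=scales}: skin is scales, doesn't match → Out.
{legs=1, habitat=swamp, skin=smooth}: skin is smooth, doesn't match → Out.
{legs=4, habitat=desert, skin=feathers}: skin is feathers, doesn't match → Out.

In, Out, Out, Out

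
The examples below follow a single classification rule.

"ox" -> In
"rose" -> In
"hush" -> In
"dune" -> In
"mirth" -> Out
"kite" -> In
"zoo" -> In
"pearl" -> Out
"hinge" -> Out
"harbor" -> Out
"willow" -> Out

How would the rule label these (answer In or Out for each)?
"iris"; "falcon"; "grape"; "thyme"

In, Out, Out, Out

'In' ⟺ length ≤ 4.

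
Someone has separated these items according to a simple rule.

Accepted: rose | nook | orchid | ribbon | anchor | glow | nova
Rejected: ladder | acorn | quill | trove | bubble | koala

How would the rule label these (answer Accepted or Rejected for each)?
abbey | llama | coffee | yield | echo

A rule that fits every label: even length AND contains 'o' — true of each 'Accepted' example, false of each 'Rejected' one.
abbey — length 5, no 'o', hence Rejected. llama — length 5, no 'o', hence Rejected. coffee — length 6, has 'o', hence Accepted. yield — length 5, no 'o', hence Rejected. echo — length 4, has 'o', hence Accepted.

Rejected, Rejected, Accepted, Rejected, Accepted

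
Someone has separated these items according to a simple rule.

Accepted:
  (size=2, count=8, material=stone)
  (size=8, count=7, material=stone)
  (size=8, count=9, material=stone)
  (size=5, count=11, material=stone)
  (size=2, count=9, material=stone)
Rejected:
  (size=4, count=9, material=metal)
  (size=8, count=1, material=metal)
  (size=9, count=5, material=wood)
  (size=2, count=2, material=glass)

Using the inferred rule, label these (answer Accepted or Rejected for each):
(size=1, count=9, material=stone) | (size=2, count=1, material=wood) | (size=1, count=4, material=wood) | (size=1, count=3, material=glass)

Accepted, Rejected, Rejected, Rejected

Comparing the two groups points to one rule — material is stone.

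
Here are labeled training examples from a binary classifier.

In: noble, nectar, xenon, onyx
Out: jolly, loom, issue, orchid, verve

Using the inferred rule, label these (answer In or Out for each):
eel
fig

All 'In' examples share one property — contains 'n' — and every 'Out' example lacks it.
eel → no 'n' → Out.
fig → no 'n' → Out.

Out, Out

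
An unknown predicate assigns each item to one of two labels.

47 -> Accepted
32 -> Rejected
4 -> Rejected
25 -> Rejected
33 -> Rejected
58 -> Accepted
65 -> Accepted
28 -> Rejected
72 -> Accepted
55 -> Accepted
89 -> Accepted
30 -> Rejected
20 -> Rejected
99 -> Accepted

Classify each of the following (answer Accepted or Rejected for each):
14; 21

Rejected, Rejected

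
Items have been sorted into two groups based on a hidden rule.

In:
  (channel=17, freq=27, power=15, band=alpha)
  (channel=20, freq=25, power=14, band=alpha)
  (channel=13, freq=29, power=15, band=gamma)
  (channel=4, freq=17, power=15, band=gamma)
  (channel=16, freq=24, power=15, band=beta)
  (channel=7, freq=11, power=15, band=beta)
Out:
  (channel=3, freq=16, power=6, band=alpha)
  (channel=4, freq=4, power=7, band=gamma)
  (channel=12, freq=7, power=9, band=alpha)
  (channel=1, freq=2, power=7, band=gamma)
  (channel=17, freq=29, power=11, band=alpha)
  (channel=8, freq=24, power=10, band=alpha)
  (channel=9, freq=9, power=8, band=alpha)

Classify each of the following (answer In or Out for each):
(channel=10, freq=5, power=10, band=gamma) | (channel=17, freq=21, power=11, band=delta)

Out, Out

The simplest hypothesis consistent with all the labels is: power ≥ 14.
(channel=10, freq=5, power=10, band=gamma): power = 10, doesn't match → Out. (channel=17, freq=21, power=11, band=delta): power = 11, doesn't match → Out.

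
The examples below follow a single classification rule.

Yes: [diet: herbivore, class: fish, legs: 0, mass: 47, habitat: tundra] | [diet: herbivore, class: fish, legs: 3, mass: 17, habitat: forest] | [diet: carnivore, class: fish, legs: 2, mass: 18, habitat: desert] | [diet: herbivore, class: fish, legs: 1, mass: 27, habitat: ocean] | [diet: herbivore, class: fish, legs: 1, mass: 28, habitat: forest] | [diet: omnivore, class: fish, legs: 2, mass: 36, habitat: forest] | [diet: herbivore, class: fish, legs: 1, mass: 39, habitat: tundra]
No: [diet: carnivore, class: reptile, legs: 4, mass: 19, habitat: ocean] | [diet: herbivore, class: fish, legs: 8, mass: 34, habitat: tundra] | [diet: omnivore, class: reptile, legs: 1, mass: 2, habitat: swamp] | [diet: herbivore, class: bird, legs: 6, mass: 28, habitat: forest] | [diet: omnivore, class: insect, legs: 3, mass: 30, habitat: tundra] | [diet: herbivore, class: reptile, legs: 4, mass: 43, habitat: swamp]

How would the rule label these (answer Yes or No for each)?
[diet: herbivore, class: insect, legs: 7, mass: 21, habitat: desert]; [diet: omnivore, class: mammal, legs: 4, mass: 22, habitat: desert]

Every 'Yes' example satisfies: class is fish AND legs ≤ 3. None of the 'No' examples do.
[diet: herbivore, class: insect, legs: 7, mass: 21, habitat: desert] — class is insect, legs = 7, hence No. [diet: omnivore, class: mammal, legs: 4, mass: 22, habitat: desert] — class is mammal, legs = 4, hence No.

No, No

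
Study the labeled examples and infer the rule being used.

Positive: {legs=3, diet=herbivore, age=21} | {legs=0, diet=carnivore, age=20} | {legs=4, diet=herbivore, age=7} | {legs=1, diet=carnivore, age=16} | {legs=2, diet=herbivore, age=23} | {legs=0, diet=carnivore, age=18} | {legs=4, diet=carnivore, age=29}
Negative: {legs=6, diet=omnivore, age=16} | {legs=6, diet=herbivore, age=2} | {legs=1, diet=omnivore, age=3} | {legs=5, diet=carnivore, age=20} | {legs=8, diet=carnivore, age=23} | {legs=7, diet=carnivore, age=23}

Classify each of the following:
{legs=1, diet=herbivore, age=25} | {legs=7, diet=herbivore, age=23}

Positive, Negative

The common property of the 'Positive' items is: age ≥ 7 AND legs ≤ 4. No 'Negative' item has it.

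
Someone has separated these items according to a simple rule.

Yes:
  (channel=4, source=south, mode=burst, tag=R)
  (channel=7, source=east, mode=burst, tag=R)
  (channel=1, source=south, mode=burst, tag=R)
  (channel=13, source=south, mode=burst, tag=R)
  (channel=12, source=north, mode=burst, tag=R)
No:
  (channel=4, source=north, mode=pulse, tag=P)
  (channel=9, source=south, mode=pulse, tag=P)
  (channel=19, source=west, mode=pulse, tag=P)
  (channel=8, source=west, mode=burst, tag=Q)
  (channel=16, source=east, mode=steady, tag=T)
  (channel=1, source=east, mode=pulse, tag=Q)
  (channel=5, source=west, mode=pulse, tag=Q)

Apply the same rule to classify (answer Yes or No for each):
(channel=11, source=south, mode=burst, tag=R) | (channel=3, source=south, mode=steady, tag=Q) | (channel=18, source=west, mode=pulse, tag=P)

Yes, No, No

The distinguishing property — tag is R — holds for all the 'Yes' cases and none of the 'No' cases.
Yes: (channel=11, source=south, mode=burst, tag=R), since tag is R.
No: (channel=3, source=south, mode=steady, tag=Q), since tag is Q.
No: (channel=18, source=west, mode=pulse, tag=P), since tag is P.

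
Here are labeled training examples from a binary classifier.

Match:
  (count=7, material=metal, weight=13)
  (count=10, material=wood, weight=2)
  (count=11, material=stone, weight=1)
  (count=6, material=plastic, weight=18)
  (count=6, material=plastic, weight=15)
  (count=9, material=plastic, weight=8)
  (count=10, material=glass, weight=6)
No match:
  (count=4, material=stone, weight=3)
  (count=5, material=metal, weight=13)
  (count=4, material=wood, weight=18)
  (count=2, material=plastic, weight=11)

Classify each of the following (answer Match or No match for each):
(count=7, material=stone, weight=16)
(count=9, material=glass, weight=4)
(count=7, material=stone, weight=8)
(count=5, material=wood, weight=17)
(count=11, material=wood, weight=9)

The pattern is that an item is 'Match' exactly when: count ≥ 6.

Match, Match, Match, No match, Match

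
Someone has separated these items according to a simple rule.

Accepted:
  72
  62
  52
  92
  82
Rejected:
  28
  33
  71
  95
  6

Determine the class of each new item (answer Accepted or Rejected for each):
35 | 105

Rejected, Rejected

The distinguishing property — ends in digit 2 — holds for all the 'Accepted' cases and none of the 'Rejected' cases.
35: last digit 5 — doesn't qualify, so Rejected. 105: last digit 5 — doesn't qualify, so Rejected.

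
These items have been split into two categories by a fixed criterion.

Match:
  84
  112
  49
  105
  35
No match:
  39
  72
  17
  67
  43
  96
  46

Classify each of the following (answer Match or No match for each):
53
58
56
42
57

Rule: multiple of 7. This holds for each 'Match' example and fails for each 'No match' one.
53: No match (53 = 7·7 + 4). 58: No match (58 = 7·8 + 2). 56: Match (56 = 7·8). 42: Match (42 = 7·6). 57: No match (57 = 7·8 + 1).

No match, No match, Match, Match, No match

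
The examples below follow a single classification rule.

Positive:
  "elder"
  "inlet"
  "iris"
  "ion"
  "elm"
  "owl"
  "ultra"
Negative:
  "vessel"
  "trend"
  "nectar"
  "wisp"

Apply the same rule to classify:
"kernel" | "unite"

Checking candidate rules against both groups, what survives is: starts with a vowel.
Negative: "kernel", since starts with 'k'. Positive: "unite", since starts with 'u'.

Negative, Positive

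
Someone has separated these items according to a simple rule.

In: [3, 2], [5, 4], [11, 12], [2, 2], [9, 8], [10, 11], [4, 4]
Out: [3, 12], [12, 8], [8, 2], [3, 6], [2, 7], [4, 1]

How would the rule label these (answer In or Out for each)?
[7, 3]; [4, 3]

'In' ⟺ |first − second| ≤ 1.
[7, 3]: |7−3| = 4 — does not satisfy this, so Out. [4, 3]: |4−3| = 1 — qualifies, so In.

Out, In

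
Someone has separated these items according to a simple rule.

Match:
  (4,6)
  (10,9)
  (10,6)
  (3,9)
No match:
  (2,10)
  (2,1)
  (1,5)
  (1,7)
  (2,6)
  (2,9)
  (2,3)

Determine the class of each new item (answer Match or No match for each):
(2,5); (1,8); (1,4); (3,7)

No match, No match, No match, Match

Every 'Match' example satisfies: first ≥ 3. None of the 'No match' examples do.
(2,5): first 2, does not pass → No match.
(1,8): first 1, does not pass → No match.
(1,4): first 1, does not pass → No match.
(3,7): first 3, satisfies this → Match.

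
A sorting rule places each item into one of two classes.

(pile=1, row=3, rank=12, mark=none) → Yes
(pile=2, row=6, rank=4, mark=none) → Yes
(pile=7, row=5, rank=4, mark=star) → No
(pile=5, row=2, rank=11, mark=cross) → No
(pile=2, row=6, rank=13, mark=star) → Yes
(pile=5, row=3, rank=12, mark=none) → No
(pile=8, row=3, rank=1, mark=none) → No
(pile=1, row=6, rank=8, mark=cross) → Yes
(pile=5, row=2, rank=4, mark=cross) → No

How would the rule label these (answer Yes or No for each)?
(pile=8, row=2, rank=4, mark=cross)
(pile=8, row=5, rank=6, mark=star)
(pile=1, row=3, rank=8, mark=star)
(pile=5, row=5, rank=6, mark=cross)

The simplest hypothesis consistent with all the labels is: pile ≤ 2.
No: (pile=8, row=2, rank=4, mark=cross), since pile = 8.
No: (pile=8, row=5, rank=6, mark=star), since pile = 8.
Yes: (pile=1, row=3, rank=8, mark=star), since pile = 1.
No: (pile=5, row=5, rank=6, mark=cross), since pile = 5.

No, No, Yes, No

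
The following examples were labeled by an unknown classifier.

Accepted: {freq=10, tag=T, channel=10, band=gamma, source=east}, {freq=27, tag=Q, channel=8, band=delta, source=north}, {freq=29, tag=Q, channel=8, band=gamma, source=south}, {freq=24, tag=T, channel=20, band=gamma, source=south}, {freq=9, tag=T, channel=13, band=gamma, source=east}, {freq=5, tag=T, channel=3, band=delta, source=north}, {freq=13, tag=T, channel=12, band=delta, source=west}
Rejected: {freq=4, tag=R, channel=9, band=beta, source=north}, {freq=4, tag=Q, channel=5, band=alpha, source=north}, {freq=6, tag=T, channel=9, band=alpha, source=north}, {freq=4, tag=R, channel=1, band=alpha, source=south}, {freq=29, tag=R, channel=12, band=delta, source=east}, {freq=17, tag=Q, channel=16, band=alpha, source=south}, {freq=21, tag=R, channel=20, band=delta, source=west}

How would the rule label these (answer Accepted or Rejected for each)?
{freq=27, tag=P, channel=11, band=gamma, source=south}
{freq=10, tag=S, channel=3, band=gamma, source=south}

Accepted, Accepted

One predicate separates the groups cleanly: tag is not R AND band is not alpha.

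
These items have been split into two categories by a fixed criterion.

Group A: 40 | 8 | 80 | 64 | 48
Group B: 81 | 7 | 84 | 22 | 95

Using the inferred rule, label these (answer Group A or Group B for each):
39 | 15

Checking candidate rules against both groups, what survives is: multiple of 8.
39: 39 = 8·4 + 7, fails this test → Group B.
15: 15 = 8·1 + 7, fails this test → Group B.

Group B, Group B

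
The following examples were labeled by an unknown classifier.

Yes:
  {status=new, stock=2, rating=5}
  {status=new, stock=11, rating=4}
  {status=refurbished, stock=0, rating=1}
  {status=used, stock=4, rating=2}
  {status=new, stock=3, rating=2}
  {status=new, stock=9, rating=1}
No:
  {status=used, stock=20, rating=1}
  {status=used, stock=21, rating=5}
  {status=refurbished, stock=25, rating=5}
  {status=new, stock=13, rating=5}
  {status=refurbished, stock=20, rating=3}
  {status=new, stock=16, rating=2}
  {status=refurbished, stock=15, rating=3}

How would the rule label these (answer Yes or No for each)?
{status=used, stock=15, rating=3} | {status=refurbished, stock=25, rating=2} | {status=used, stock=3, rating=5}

No, No, Yes

The pattern is that an item is 'Yes' exactly when: stock ≤ 11.
{status=used, stock=15, rating=3}: stock = 15 — does not fit, so No.
{status=refurbished, stock=25, rating=2}: stock = 25 — does not fit, so No.
{status=used, stock=3, rating=5}: stock = 3 — matches, so Yes.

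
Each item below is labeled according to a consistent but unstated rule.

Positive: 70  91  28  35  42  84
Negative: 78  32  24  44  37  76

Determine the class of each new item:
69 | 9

Negative, Negative

One predicate separates the groups cleanly: multiple of 7.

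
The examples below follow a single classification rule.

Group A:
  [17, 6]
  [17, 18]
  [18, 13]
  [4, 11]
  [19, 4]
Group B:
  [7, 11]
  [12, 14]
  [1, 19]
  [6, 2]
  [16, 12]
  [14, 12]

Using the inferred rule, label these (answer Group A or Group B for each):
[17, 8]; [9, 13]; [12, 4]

Group A, Group B, Group B

The distinguishing property — sum is odd — holds for all the 'Group A' cases and none of the 'Group B' cases.
Group A: [17, 8], since 17+8 = 25. Group B: [9, 13], since 9+13 = 22. Group B: [12, 4], since 12+4 = 16.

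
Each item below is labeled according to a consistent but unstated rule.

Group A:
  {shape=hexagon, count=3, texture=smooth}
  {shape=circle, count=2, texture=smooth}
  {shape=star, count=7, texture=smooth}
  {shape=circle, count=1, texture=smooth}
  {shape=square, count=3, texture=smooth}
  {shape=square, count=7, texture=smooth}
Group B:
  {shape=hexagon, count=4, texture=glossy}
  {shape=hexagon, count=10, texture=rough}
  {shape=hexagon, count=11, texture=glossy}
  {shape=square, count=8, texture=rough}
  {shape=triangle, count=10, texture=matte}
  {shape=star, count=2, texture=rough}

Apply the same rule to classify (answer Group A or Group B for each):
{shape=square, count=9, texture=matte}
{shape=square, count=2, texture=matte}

Group B, Group B

Comparing the two groups points to one rule — texture is smooth.
{shape=square, count=9, texture=matte}: Group B (texture is matte). {shape=square, count=2, texture=matte}: Group B (texture is matte).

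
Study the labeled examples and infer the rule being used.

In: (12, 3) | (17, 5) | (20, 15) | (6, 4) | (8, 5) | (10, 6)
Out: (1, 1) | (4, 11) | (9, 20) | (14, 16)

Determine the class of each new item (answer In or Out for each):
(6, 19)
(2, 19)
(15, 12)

Out, Out, In

All 'In' examples share one property — first > second — and every 'Out' example lacks it.
(6, 19) — 6 < 19, hence Out.
(2, 19) — 2 < 19, hence Out.
(15, 12) — 15 > 12, hence In.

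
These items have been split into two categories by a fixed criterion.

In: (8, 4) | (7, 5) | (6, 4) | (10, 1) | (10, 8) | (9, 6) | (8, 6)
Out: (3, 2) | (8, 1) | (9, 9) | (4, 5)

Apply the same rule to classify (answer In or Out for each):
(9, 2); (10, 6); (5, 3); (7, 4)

In, In, Out, In

The rule appears to be: first > second AND sum ≥ 10.
(9, 2): In (9 > 2, 9+2 = 11). (10, 6): In (10 > 6, 10+6 = 16). (5, 3): Out (5 > 3, 5+3 = 8). (7, 4): In (7 > 4, 7+4 = 11).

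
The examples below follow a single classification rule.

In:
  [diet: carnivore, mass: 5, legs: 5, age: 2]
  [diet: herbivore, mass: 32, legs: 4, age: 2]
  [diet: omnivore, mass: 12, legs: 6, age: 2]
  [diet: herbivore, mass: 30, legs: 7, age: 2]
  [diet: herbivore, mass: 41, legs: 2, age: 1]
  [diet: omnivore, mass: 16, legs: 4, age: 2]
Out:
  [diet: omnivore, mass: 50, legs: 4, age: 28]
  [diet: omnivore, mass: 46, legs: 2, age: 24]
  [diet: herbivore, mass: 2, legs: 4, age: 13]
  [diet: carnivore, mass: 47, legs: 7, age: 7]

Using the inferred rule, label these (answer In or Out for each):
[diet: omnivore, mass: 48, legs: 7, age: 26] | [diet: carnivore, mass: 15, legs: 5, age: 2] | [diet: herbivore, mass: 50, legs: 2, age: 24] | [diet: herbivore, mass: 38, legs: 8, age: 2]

Out, In, Out, In

Rule: age ≤ 2. This holds for each 'In' example and fails for each 'Out' one.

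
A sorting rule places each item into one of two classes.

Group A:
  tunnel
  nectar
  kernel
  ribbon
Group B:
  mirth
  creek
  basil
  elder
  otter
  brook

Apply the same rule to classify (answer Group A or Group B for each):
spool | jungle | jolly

Group B, Group A, Group B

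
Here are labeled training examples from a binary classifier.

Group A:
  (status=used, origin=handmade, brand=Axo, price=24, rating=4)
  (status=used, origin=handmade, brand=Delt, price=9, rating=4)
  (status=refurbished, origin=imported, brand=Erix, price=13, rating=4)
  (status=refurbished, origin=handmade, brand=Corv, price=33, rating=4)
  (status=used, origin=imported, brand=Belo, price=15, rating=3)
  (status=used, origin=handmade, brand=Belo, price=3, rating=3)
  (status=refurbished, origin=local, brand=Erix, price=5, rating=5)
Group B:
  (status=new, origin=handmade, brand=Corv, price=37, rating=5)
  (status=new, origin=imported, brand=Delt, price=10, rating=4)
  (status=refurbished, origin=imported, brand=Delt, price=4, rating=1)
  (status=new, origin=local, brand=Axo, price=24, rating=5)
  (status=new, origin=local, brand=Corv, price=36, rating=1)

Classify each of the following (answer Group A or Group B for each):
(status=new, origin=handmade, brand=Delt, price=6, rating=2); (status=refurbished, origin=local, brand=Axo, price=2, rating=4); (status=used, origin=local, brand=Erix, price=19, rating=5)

Rule: status is not new AND rating ≥ 3. This holds for each 'Group A' example and fails for each 'Group B' one.

Group B, Group A, Group A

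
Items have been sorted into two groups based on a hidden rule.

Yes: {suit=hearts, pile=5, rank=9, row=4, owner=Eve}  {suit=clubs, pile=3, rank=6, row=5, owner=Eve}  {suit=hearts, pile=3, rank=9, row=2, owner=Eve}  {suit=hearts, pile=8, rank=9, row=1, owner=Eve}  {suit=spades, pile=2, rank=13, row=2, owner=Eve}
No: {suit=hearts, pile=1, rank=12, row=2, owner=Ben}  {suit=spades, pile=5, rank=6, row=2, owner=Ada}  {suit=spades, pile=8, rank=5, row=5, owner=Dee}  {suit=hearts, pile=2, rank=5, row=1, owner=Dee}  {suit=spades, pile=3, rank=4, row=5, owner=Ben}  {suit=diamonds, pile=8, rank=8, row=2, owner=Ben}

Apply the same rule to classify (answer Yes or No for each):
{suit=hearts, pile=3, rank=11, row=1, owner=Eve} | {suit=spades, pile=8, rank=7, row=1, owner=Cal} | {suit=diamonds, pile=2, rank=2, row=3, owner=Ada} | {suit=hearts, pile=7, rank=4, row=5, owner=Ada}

Yes, No, No, No

A rule that fits every label: owner is Eve — true of each 'Yes' example, false of each 'No' one.
{suit=hearts, pile=3, rank=11, row=1, owner=Eve}: owner is Eve, satisfies this → Yes.
{suit=spades, pile=8, rank=7, row=1, owner=Cal}: owner is Cal, lacks this property → No.
{suit=diamonds, pile=2, rank=2, row=3, owner=Ada}: owner is Ada, lacks this property → No.
{suit=hearts, pile=7, rank=4, row=5, owner=Ada}: owner is Ada, lacks this property → No.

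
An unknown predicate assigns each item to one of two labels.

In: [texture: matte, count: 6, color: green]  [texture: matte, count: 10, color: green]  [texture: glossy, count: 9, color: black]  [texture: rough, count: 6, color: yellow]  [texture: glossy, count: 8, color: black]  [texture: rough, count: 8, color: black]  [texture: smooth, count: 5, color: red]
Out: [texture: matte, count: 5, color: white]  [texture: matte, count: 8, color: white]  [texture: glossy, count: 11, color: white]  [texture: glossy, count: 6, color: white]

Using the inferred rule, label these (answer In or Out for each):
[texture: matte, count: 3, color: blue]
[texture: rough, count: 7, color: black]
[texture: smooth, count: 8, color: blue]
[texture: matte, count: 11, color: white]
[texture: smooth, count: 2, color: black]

In, In, In, Out, In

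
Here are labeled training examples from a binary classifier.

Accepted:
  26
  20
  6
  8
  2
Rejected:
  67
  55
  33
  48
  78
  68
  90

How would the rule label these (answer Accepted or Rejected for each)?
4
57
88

Accepted, Rejected, Rejected

The common property of the 'Accepted' items is: at most 26. No 'Rejected' item has it.
Accepted: 4, since 4 ≤ 26.
Rejected: 57, since 57 > 26.
Rejected: 88, since 88 > 26.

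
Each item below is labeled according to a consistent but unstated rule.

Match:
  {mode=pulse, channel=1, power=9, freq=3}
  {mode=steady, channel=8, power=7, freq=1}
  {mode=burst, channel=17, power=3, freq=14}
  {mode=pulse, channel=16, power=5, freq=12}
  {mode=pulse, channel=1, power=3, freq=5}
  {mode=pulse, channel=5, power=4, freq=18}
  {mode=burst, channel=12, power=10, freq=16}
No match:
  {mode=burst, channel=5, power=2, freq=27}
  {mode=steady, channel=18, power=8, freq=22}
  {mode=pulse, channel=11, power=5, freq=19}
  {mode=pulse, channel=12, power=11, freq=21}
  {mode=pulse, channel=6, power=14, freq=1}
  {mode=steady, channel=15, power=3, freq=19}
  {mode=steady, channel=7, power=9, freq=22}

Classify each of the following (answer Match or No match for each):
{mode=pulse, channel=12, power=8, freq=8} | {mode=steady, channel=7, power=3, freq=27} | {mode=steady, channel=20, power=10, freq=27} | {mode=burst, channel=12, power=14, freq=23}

The rule appears to be: freq ≤ 18 AND power ≤ 10.
{mode=pulse, channel=12, power=8, freq=8}: Match (freq = 8, power = 8). {mode=steady, channel=7, power=3, freq=27}: No match (freq = 27, power = 3). {mode=steady, channel=20, power=10, freq=27}: No match (freq = 27, power = 10). {mode=burst, channel=12, power=14, freq=23}: No match (freq = 23, power = 14).

Match, No match, No match, No match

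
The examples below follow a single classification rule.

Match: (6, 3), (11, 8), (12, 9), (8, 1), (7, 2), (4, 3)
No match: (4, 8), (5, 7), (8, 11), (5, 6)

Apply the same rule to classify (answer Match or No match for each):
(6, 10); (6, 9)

No match, No match

One predicate separates the groups cleanly: first > second.
(6, 10) → 6 < 10 → No match. (6, 9) → 6 < 9 → No match.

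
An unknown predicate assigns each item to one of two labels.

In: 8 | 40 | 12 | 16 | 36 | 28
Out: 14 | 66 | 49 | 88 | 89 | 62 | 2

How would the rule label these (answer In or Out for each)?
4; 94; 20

One predicate separates the groups cleanly: multiple of 4 AND at most 40.
4 — 4 = 4·1, 4 ≤ 40, hence In. 94 — 94 = 4·23 + 2, 94 > 40, hence Out. 20 — 20 = 4·5, 20 ≤ 40, hence In.

In, Out, In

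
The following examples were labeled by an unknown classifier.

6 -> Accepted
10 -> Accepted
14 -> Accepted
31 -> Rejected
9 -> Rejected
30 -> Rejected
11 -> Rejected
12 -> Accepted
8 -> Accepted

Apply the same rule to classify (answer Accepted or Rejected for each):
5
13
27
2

The rule appears to be: even AND at most 14.
Rejected: 5, since 5 is odd, 5 ≤ 14.
Rejected: 13, since 13 is odd, 13 ≤ 14.
Rejected: 27, since 27 is odd, 27 > 14.
Accepted: 2, since 2 is even, 2 ≤ 14.

Rejected, Rejected, Rejected, Accepted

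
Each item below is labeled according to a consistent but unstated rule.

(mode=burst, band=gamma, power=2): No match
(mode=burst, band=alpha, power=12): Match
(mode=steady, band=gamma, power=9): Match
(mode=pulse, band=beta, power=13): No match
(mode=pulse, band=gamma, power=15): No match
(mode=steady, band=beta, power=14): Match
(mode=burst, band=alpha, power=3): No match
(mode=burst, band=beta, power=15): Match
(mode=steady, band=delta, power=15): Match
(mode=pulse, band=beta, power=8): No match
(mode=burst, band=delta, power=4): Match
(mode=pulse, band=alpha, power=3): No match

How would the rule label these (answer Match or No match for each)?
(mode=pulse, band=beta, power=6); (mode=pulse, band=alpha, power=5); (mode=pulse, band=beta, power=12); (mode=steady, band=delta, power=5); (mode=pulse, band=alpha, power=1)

The pattern is that an item is 'Match' exactly when: mode is not pulse AND power ≥ 4.
(mode=pulse, band=beta, power=6) → mode is pulse, power = 6 → No match. (mode=pulse, band=alpha, power=5) → mode is pulse, power = 5 → No match. (mode=pulse, band=beta, power=12) → mode is pulse, power = 12 → No match. (mode=steady, band=delta, power=5) → mode is steady, power = 5 → Match. (mode=pulse, band=alpha, power=1) → mode is pulse, power = 1 → No match.

No match, No match, No match, Match, No match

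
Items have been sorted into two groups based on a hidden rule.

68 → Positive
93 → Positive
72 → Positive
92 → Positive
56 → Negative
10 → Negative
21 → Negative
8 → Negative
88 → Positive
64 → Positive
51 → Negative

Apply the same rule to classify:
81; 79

Positive, Positive

Rule: at least 64. This holds for each 'Positive' example and fails for each 'Negative' one.
81: 81 ≥ 64, has this property → Positive. 79: 79 ≥ 64, has this property → Positive.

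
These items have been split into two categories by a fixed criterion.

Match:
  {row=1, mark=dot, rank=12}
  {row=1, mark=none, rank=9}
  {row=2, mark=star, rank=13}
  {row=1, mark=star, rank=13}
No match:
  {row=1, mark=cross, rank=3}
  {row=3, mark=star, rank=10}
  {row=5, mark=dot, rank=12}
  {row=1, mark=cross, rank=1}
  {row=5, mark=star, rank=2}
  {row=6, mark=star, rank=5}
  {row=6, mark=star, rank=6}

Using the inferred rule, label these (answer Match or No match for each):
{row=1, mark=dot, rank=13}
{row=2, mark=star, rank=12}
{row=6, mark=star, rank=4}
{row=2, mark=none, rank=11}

Match, Match, No match, Match

The pattern is that an item is 'Match' exactly when: rank ≥ 5 AND row ≤ 2.
{row=1, mark=dot, rank=13}: Match (rank = 13, row = 1). {row=2, mark=star, rank=12}: Match (rank = 12, row = 2). {row=6, mark=star, rank=4}: No match (rank = 4, row = 6). {row=2, mark=none, rank=11}: Match (rank = 11, row = 2).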